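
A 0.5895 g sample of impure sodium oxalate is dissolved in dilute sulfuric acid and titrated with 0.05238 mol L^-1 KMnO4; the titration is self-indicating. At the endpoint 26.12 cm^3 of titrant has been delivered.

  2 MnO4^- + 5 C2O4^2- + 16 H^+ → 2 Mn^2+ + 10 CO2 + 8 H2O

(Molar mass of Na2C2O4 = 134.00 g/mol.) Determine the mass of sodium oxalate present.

n(KMnO4) = 0.02612 L × 0.05238 mol/L = 1.368 × 10^-3 mol
From the 5:2 ratio, n(Na2C2O4) = 5/2 × 1.368 × 10^-3 = 3.420 × 10^-3 mol
mass of Na2C2O4 = 3.420 × 10^-3 × 134.00 g/mol = 0.4583 g

0.4583 g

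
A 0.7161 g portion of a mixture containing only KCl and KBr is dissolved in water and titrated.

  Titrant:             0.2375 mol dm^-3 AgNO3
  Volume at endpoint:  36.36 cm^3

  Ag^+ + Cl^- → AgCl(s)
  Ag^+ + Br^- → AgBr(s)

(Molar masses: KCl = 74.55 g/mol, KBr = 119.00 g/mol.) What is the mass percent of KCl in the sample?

n(AgNO3) = 0.03636 × 0.2375 = 8.635 × 10^-3 mol
Let x = n(KCl), y = n(KBr).
Titrant: 1x + 1y = 8.635 × 10^-3;  mass: 74.55x + 119.00y = 0.7161
Solving, x = 7.008 × 10^-3 mol, y = 1.627 × 10^-3 mol
mass of KCl = 7.008 × 10^-3 × 74.55 = 0.5225 g
% KCl = 0.5225 / 0.7161 × 100 = 72.96 %

72.96 %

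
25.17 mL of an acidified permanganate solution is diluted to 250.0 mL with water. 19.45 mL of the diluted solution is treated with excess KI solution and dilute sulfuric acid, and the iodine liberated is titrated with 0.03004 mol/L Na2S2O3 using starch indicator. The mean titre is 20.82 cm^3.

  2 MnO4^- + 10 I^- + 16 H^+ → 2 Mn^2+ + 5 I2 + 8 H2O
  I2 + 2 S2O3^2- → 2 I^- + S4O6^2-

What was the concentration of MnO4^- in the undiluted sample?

n(S2O3^2-) = 0.02082 × 0.03004 = 6.254 × 10^-4 mol
n(I2) = n(S2O3^2-)/2 = 3.127 × 10^-4 mol
From the 2:5 ratio, n(MnO4^-) in the aliquot = 2/5 × 3.127 × 10^-4 = 1.251 × 10^-4 mol
[MnO4^-]_dilute = 1.251 × 10^-4 / 0.01945 = 0.006431 mol/L
[MnO4^-]_original = 0.006431 × 250.0/25.17 = 0.06388 mol/L

0.06388 mol/L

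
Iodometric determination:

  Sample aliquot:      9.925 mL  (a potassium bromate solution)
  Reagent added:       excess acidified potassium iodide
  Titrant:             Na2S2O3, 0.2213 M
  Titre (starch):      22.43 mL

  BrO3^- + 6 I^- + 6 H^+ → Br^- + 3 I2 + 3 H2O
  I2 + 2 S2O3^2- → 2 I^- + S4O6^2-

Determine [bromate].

n(S2O3^2-) = 0.02243 × 0.2213 = 4.964 × 10^-3 mol
n(I2) = n(S2O3^2-)/2 = 2.482 × 10^-3 mol
From the 1:3 ratio, n(BrO3^-) in the aliquot = 1/3 × 2.482 × 10^-3 = 8.273 × 10^-4 mol
[BrO3^-] = 8.273 × 10^-4 / 0.009925 = 0.08335 mol/L

0.08335 M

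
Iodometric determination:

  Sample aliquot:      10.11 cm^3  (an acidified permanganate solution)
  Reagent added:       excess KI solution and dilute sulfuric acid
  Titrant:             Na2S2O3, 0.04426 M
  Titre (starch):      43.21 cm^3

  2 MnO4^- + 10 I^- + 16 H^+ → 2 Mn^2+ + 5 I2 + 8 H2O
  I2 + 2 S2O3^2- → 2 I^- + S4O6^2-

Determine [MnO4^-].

0.03783 M

n(S2O3^2-) = 0.04321 × 0.04426 = 1.912 × 10^-3 mol
n(I2) = n(S2O3^2-)/2 = 9.562 × 10^-4 mol
From the 2:5 ratio, n(MnO4^-) in the aliquot = 2/5 × 9.562 × 10^-4 = 3.825 × 10^-4 mol
[MnO4^-] = 3.825 × 10^-4 / 0.01011 = 0.03783 mol/L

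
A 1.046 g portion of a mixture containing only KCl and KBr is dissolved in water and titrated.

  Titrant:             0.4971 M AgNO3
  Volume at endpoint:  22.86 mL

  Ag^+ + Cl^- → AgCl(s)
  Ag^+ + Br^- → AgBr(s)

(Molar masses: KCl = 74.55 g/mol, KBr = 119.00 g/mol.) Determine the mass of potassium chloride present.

n(AgNO3) = 0.02286 × 0.4971 = 0.01136 mol
Let x = n(KCl), y = n(KBr).
Titrant: 1x + 1y = 0.01136;  mass: 74.55x + 119.00y = 1.046
Solving, x = 6.890 × 10^-3 mol, y = 4.473 × 10^-3 mol
mass of KCl = 6.890 × 10^-3 × 74.55 = 0.5137 g

0.5137 g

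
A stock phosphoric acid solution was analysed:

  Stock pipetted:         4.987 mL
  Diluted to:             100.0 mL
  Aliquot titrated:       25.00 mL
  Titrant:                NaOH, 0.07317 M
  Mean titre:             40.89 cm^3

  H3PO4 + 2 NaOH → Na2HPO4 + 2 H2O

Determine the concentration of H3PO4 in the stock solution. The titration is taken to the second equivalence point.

n(NaOH) = 0.04089 × 0.07317 = 2.992 × 10^-3 mol
From the 1:2 ratio, n(H3PO4) in the aliquot = 1/2 × 2.992 × 10^-3 = 1.496 × 10^-3 mol
[H3PO4]_dilute = 1.496 × 10^-3 / 0.02500 = 0.05984 mol/L
Dilution factor = 100.0 / 4.987 = 20.05
[H3PO4]_stock = 0.05984 × 20.05 = 1.200 mol/L

1.200 M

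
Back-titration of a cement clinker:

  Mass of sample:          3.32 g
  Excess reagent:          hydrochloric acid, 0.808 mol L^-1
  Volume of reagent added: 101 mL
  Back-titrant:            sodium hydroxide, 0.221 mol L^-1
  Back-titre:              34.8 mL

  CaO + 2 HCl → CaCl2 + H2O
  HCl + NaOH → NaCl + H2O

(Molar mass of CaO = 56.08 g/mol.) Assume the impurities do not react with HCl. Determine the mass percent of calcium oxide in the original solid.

62.4 %

n(HCl) added = 0.101 × 0.808 = 0.0816 mol
n(NaOH) used in back-titration = 0.0348 × 0.221 = 7.69 × 10^-3 mol
n(HCl) left over = 7.69 × 10^-3 mol (1:1 ratio)
n(HCl) consumed by analyte = 0.0816 − 7.69 × 10^-3 = 0.0739 mol
From the 1:2 ratio, n(CaO) = 1/2 × 0.0739 = 0.0370 mol
mass of CaO = 0.0370 × 56.08 = 2.07 g
% CaO = 2.07 / 3.32 × 100 = 62.4 %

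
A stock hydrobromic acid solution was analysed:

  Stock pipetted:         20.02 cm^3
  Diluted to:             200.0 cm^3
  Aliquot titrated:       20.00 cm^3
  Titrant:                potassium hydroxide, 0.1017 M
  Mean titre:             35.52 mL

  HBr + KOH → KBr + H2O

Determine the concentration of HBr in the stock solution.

1.804 M

n(KOH) = 0.03552 × 0.1017 = 3.612 × 10^-3 mol
n(HBr) in the aliquot = 3.612 × 10^-3 mol (1:1 ratio)
[HBr]_dilute = 3.612 × 10^-3 / 0.02000 = 0.1806 mol/L
Dilution factor = 200.0 / 20.02 = 9.990
[HBr]_stock = 0.1806 × 9.990 = 1.804 mol/L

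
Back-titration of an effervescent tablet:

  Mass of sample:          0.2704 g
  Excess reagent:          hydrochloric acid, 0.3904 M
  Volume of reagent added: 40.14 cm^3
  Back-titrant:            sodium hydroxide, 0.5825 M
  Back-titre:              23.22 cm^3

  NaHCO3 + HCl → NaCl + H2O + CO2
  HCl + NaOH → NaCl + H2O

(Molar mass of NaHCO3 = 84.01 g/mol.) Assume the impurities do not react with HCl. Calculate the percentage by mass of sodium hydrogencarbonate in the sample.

66.64 %

n(HCl) added = 0.04014 × 0.3904 = 0.01567 mol
n(NaOH) used in back-titration = 0.02322 × 0.5825 = 0.01353 mol
n(HCl) left over = 0.01353 mol (1:1 ratio)
n(HCl) consumed by analyte = 0.01567 − 0.01353 = 2.145 × 10^-3 mol
n(NaHCO3) = 2.145 × 10^-3 mol (1:1 ratio)
mass of NaHCO3 = 2.145 × 10^-3 × 84.01 = 0.1802 g
% NaHCO3 = 0.1802 / 0.2704 × 100 = 66.64 %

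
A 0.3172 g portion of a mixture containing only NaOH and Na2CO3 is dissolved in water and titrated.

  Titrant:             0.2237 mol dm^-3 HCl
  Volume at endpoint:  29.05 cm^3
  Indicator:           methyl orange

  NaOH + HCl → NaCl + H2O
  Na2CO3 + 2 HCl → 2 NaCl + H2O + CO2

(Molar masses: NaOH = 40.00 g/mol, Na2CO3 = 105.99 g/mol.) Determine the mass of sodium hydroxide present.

0.08369 g

n(HCl) = 0.02905 × 0.2237 = 6.498 × 10^-3 mol
Let x = n(NaOH), y = n(Na2CO3).
Titrant: 1x + 2y = 6.498 × 10^-3;  mass: 40.00x + 105.99y = 0.3172
Solving, x = 2.092 × 10^-3 mol, y = 2.203 × 10^-3 mol
mass of NaOH = 2.092 × 10^-3 × 40.00 = 0.08369 g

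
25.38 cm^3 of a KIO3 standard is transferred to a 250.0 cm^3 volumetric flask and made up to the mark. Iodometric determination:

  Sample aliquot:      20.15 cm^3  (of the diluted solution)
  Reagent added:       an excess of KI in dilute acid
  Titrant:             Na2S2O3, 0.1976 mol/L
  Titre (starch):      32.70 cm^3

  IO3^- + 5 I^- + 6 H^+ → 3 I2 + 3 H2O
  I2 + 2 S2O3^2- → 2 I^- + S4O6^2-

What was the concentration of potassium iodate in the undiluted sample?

0.5264 mol/L

n(S2O3^2-) = 0.03270 × 0.1976 = 6.462 × 10^-3 mol
n(I2) = n(S2O3^2-)/2 = 3.231 × 10^-3 mol
From the 1:3 ratio, n(IO3^-) in the aliquot = 1/3 × 3.231 × 10^-3 = 1.077 × 10^-3 mol
[IO3^-]_dilute = 1.077 × 10^-3 / 0.02015 = 0.05345 mol/L
[IO3^-]_original = 0.05345 × 250.0/25.38 = 0.5264 mol/L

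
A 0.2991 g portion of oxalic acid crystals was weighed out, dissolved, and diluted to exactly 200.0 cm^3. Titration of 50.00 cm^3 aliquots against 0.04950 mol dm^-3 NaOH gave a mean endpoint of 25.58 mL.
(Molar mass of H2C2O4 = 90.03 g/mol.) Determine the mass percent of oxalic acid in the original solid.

76.23 %

H2C2O4 + 2 NaOH → Na2C2O4 + 2 H2O
n(NaOH) per titration = 0.02558 × 0.04950 = 1.266 × 10^-3 mol
From the 1:2 ratio, n(H2C2O4) in each aliquot = 1/2 × 1.266 × 10^-3 = 6.331 × 10^-4 mol
n(H2C2O4) in the whole flask = 6.331 × 10^-4 × 200.0/50.00 = 2.532 × 10^-3 mol
mass of H2C2O4 = 2.532 × 10^-3 × 90.03 = 0.2280 g
% H2C2O4 = 0.2280 / 0.2991 × 100 = 76.23 %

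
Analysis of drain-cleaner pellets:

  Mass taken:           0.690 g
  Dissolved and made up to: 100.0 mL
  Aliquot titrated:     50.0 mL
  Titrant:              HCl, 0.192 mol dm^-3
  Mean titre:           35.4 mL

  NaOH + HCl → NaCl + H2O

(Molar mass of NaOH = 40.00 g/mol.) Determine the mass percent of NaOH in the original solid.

n(HCl) per titration = 0.0354 × 0.192 = 6.80 × 10^-3 mol
n(NaOH) in each aliquot = 6.80 × 10^-3 mol (1:1 ratio)
n(NaOH) in the whole flask = 6.80 × 10^-3 × 100.0/50.0 = 0.0136 mol
mass of NaOH = 0.0136 × 40.00 = 0.544 g
% NaOH = 0.544 / 0.690 × 100 = 78.8 %

78.8 %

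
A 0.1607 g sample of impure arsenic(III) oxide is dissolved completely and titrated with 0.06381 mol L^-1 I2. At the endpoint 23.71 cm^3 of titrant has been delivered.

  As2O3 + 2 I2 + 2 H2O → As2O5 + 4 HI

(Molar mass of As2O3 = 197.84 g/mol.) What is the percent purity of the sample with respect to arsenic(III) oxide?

n(I2) = 0.02371 L × 0.06381 mol/L = 1.513 × 10^-3 mol
From the 1:2 ratio, n(As2O3) = 1/2 × 1.513 × 10^-3 = 7.565 × 10^-4 mol
mass of As2O3 = 7.565 × 10^-4 × 197.84 g/mol = 0.1497 g
% As2O3 = 0.1497 / 0.1607 × 100 = 93.13 %

93.13 %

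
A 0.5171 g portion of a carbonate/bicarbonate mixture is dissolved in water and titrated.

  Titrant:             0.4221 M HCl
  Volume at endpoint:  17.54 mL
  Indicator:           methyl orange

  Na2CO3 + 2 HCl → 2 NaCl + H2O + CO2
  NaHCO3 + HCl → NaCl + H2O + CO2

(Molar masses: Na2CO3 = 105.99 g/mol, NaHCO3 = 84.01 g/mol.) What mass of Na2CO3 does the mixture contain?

0.1792 g

n(HCl) = 0.01754 × 0.4221 = 7.404 × 10^-3 mol
Let x = n(Na2CO3), y = n(NaHCO3).
Titrant: 2x + 1y = 7.404 × 10^-3;  mass: 105.99x + 84.01y = 0.5171
Solving, x = 1.691 × 10^-3 mol, y = 4.022 × 10^-3 mol
mass of Na2CO3 = 1.691 × 10^-3 × 105.99 = 0.1792 g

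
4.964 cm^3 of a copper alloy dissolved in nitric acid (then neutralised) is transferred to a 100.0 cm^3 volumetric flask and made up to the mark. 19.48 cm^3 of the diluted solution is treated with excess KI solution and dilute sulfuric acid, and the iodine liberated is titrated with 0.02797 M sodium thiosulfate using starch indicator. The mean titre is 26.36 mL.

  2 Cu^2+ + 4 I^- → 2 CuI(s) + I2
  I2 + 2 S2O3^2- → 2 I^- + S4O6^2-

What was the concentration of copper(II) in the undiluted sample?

n(S2O3^2-) = 0.02636 × 0.02797 = 7.373 × 10^-4 mol
n(I2) = n(S2O3^2-)/2 = 3.686 × 10^-4 mol
From the 2:1 ratio, n(Cu2+) in the aliquot = 2/1 × 3.686 × 10^-4 = 7.373 × 10^-4 mol
[Cu2+]_dilute = 7.373 × 10^-4 / 0.01948 = 0.03785 mol/L
[Cu2+]_original = 0.03785 × 100.0/4.964 = 0.7625 mol/L

0.7625 M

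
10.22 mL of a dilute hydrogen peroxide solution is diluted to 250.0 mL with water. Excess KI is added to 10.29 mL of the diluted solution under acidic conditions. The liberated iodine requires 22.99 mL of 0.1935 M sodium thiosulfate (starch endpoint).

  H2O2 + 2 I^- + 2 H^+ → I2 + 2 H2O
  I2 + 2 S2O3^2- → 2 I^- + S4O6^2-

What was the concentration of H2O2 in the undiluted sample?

n(S2O3^2-) = 0.02299 × 0.1935 = 4.449 × 10^-3 mol
n(I2) = n(S2O3^2-)/2 = 2.224 × 10^-3 mol
n(H2O2) in the aliquot = 2.224 × 10^-3 mol (1:1 ratio)
[H2O2]_dilute = 2.224 × 10^-3 / 0.01029 = 0.2162 mol/L
[H2O2]_original = 0.2162 × 250.0/10.22 = 5.288 mol/L

5.288 M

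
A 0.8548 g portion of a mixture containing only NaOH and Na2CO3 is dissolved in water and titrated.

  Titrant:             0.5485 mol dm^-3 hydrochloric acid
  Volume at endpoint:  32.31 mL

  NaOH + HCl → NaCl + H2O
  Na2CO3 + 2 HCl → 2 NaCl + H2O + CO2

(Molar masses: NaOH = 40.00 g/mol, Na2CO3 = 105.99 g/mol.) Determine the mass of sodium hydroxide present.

0.2597 g

n(HCl) = 0.03231 × 0.5485 = 0.01772 mol
Let x = n(NaOH), y = n(Na2CO3).
Titrant: 1x + 2y = 0.01772;  mass: 40.00x + 105.99y = 0.8548
Solving, x = 6.493 × 10^-3 mol, y = 5.614 × 10^-3 mol
mass of NaOH = 6.493 × 10^-3 × 40.00 = 0.2597 g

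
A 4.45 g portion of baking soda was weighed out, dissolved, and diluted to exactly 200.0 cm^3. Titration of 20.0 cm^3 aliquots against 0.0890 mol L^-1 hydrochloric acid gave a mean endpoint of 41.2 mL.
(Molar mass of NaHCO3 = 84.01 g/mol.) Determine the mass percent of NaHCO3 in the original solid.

69.2 %

NaHCO3 + HCl → NaCl + H2O + CO2
n(HCl) per titration = 0.0412 × 0.0890 = 3.67 × 10^-3 mol
n(NaHCO3) in each aliquot = 3.67 × 10^-3 mol (1:1 ratio)
n(NaHCO3) in the whole flask = 3.67 × 10^-3 × 200.0/20.0 = 0.0367 mol
mass of NaHCO3 = 0.0367 × 84.01 = 3.08 g
% NaHCO3 = 3.08 / 4.45 × 100 = 69.2 %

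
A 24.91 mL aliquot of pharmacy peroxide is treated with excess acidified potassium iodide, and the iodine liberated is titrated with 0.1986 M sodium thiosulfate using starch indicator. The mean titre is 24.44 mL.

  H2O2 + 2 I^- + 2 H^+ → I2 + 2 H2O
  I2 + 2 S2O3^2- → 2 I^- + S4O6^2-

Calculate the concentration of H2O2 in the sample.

0.09743 M

n(S2O3^2-) = 0.02444 × 0.1986 = 4.854 × 10^-3 mol
n(I2) = n(S2O3^2-)/2 = 2.427 × 10^-3 mol
n(H2O2) in the aliquot = 2.427 × 10^-3 mol (1:1 ratio)
[H2O2] = 2.427 × 10^-3 / 0.02491 = 0.09743 mol/L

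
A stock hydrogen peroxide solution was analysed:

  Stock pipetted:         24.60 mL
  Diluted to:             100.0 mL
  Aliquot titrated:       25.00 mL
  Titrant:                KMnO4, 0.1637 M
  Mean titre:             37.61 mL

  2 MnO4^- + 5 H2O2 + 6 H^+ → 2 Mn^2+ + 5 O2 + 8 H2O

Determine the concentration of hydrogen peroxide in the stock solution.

2.503 M

n(KMnO4) = 0.03761 × 0.1637 = 6.157 × 10^-3 mol
From the 5:2 ratio, n(H2O2) in the aliquot = 5/2 × 6.157 × 10^-3 = 0.01539 mol
[H2O2]_dilute = 0.01539 / 0.02500 = 0.6157 mol/L
Dilution factor = 100.0 / 24.60 = 4.065
[H2O2]_stock = 0.6157 × 4.065 = 2.503 mol/L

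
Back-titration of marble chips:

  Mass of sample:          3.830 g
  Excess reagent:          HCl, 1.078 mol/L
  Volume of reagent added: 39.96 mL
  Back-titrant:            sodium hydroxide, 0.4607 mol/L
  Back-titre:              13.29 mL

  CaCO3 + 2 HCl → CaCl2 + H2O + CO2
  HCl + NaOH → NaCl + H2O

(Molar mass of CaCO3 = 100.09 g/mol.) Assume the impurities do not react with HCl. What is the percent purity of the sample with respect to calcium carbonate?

n(HCl) added = 0.03996 × 1.078 = 0.04308 mol
n(NaOH) used in back-titration = 0.01329 × 0.4607 = 6.123 × 10^-3 mol
n(HCl) left over = 6.123 × 10^-3 mol (1:1 ratio)
n(HCl) consumed by analyte = 0.04308 − 6.123 × 10^-3 = 0.03695 mol
From the 1:2 ratio, n(CaCO3) = 1/2 × 0.03695 = 0.01848 mol
mass of CaCO3 = 0.01848 × 100.09 = 1.849 g
% CaCO3 = 1.849 / 3.830 × 100 = 48.29 %

48.29 %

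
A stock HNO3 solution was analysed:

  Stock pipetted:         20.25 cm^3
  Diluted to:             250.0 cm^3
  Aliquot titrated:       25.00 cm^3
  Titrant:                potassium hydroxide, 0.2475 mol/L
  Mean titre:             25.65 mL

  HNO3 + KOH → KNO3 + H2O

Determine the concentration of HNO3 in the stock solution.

n(KOH) = 0.02565 × 0.2475 = 6.348 × 10^-3 mol
n(HNO3) in the aliquot = 6.348 × 10^-3 mol (1:1 ratio)
[HNO3]_dilute = 6.348 × 10^-3 / 0.02500 = 0.2539 mol/L
Dilution factor = 250.0 / 20.25 = 12.35
[HNO3]_stock = 0.2539 × 12.35 = 3.135 mol/L

3.135 mol/L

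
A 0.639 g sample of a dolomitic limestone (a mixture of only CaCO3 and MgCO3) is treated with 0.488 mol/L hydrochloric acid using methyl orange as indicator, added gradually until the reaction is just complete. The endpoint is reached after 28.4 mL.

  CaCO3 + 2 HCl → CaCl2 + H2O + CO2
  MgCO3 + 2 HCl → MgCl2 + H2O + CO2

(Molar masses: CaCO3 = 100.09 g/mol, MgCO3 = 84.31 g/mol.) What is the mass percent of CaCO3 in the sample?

n(HCl) = 0.0284 × 0.488 = 0.0139 mol
Let x = n(CaCO3), y = n(MgCO3).
Titrant: 2x + 2y = 0.0139;  mass: 100.09x + 84.31y = 0.639
Solving, x = 3.47 × 10^-3 mol, y = 3.46 × 10^-3 mol
mass of CaCO3 = 3.47 × 10^-3 × 100.09 = 0.347 g
% CaCO3 = 0.347 / 0.639 × 100 = 54.4 %

54.4 %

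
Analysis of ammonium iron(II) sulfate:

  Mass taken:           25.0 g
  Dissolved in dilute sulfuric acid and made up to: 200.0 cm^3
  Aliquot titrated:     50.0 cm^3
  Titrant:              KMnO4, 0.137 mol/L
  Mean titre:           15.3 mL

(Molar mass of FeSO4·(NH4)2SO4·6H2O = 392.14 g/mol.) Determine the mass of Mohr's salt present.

MnO4^- + 5 Fe^2+ + 8 H^+ → Mn^2+ + 5 Fe^3+ + 4 H2O
n(KMnO4) per titration = 0.0153 × 0.137 = 2.10 × 10^-3 mol
From the 5:1 ratio, n(FeSO4·(NH4)2SO4·6H2O) in each aliquot = 5/1 × 2.10 × 10^-3 = 0.0105 mol
n(FeSO4·(NH4)2SO4·6H2O) in the whole flask = 0.0105 × 200.0/50.0 = 0.0419 mol
mass of FeSO4·(NH4)2SO4·6H2O = 0.0419 × 392.14 = 16.4 g

16.4 g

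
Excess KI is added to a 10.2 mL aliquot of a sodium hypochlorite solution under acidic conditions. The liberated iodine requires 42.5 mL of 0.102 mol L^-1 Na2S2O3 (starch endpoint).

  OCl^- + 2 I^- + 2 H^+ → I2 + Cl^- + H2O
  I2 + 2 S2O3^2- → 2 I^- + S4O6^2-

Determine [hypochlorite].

0.213 mol/L

n(S2O3^2-) = 0.0425 × 0.102 = 4.33 × 10^-3 mol
n(I2) = n(S2O3^2-)/2 = 2.17 × 10^-3 mol
n(OCl^-) in the aliquot = 2.17 × 10^-3 mol (1:1 ratio)
[OCl^-] = 2.17 × 10^-3 / 0.0102 = 0.213 mol/L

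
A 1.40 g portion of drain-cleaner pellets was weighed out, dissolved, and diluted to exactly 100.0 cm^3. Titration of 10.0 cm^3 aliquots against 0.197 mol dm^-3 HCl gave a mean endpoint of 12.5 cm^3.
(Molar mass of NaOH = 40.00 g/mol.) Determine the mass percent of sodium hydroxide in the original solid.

70.4 %

NaOH + HCl → NaCl + H2O
n(HCl) per titration = 0.0125 × 0.197 = 2.46 × 10^-3 mol
n(NaOH) in each aliquot = 2.46 × 10^-3 mol (1:1 ratio)
n(NaOH) in the whole flask = 2.46 × 10^-3 × 100.0/10.0 = 0.0246 mol
mass of NaOH = 0.0246 × 40.00 = 0.985 g
% NaOH = 0.985 / 1.40 × 100 = 70.4 %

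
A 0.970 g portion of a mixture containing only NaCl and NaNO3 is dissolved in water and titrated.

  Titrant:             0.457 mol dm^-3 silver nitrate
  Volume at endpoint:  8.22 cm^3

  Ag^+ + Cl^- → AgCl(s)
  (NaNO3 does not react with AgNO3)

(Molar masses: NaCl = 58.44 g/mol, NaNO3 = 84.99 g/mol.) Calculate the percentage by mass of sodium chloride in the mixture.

n(AgNO3) = 0.00822 × 0.457 = 3.76 × 10^-3 mol
Let x = n(NaCl), y = n(NaNO3).
Titrant: 1x = 3.76 × 10^-3;  mass: 58.44x + 84.99y = 0.970
Solving, x = 3.76 × 10^-3 mol, y = 8.83 × 10^-3 mol
mass of NaCl = 3.76 × 10^-3 × 58.44 = 0.220 g
% NaCl = 0.220 / 0.970 × 100 = 22.6 %

22.6 %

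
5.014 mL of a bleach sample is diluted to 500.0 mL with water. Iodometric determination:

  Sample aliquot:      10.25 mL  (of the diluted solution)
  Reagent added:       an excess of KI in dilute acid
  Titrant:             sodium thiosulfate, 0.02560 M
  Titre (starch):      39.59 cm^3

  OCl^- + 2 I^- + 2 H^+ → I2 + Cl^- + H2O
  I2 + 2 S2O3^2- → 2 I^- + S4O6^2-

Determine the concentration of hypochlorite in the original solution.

4.930 M

n(S2O3^2-) = 0.03959 × 0.02560 = 1.014 × 10^-3 mol
n(I2) = n(S2O3^2-)/2 = 5.068 × 10^-4 mol
n(OCl^-) in the aliquot = 5.068 × 10^-4 mol (1:1 ratio)
[OCl^-]_dilute = 5.068 × 10^-4 / 0.01025 = 0.04944 mol/L
[OCl^-]_original = 0.04944 × 500.0/5.014 = 4.930 mol/L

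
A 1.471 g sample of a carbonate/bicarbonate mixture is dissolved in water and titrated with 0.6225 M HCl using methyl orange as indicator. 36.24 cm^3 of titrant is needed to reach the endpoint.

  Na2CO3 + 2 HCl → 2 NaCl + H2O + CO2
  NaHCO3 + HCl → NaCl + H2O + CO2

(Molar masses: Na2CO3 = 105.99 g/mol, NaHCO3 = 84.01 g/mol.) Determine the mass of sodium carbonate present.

0.7249 g

n(HCl) = 0.03624 × 0.6225 = 0.02256 mol
Let x = n(Na2CO3), y = n(NaHCO3).
Titrant: 2x + 1y = 0.02256;  mass: 105.99x + 84.01y = 1.471
Solving, x = 6.839 × 10^-3 mol, y = 8.882 × 10^-3 mol
mass of Na2CO3 = 6.839 × 10^-3 × 105.99 = 0.7249 g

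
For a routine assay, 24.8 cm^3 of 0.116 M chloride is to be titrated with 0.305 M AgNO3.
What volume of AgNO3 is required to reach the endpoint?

9.43 mL

Ag^+ + Cl^- → AgCl(s)
n(Cl-) = 0.0248 L × 0.116 mol/L = 2.88 × 10^-3 mol
n(AgNO3) = 2.88 × 10^-3 mol (1:1 stoichiometry)
V(AgNO3) = 2.88 × 10^-3 mol / 0.305 mol/L = 0.00943 L = 9.43 mL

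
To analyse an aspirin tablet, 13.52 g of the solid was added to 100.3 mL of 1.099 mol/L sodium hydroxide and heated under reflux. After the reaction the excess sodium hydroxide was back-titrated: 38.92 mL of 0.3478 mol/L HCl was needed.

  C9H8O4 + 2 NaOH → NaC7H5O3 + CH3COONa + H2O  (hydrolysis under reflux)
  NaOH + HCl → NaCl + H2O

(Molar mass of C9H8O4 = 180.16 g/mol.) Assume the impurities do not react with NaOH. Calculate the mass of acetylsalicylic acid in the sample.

8.710 g

n(NaOH) added = 0.1003 × 1.099 = 0.1102 mol
n(HCl) used in back-titration = 0.03892 × 0.3478 = 0.01354 mol
n(NaOH) left over = 0.01354 mol (1:1 ratio)
n(NaOH) consumed by analyte = 0.1102 − 0.01354 = 0.09669 mol
From the 1:2 ratio, n(C9H8O4) = 1/2 × 0.09669 = 0.04835 mol
mass of C9H8O4 = 0.04835 × 180.16 = 8.710 g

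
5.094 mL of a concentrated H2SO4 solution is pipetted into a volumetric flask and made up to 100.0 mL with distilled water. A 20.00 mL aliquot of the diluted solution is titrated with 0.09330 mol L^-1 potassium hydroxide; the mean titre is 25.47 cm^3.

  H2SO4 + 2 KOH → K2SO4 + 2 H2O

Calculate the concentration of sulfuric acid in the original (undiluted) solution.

n(KOH) = 0.02547 × 0.09330 = 2.376 × 10^-3 mol
From the 1:2 ratio, n(H2SO4) in the aliquot = 1/2 × 2.376 × 10^-3 = 1.188 × 10^-3 mol
[H2SO4]_dilute = 1.188 × 10^-3 / 0.02000 = 0.05941 mol/L
Dilution factor = 100.0 / 5.094 = 19.63
[H2SO4]_stock = 0.05941 × 19.63 = 1.166 mol/L

1.166 mol/L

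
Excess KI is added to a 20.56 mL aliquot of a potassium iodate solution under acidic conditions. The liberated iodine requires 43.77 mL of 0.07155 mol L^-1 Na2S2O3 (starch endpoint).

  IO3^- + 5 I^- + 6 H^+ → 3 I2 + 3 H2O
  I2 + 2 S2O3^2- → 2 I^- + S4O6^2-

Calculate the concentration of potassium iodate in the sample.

0.02539 mol/L

n(S2O3^2-) = 0.04377 × 0.07155 = 3.132 × 10^-3 mol
n(I2) = n(S2O3^2-)/2 = 1.566 × 10^-3 mol
From the 1:3 ratio, n(IO3^-) in the aliquot = 1/3 × 1.566 × 10^-3 = 5.220 × 10^-4 mol
[IO3^-] = 5.220 × 10^-4 / 0.02056 = 0.02539 mol/L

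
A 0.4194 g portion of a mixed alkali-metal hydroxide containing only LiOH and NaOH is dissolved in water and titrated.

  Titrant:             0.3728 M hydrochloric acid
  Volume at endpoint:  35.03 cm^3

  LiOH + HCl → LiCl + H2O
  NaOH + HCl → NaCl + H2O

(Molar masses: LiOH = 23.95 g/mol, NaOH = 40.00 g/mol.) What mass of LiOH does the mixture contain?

0.1536 g

n(HCl) = 0.03503 × 0.3728 = 0.01306 mol
Let x = n(LiOH), y = n(NaOH).
Titrant: 1x + 1y = 0.01306;  mass: 23.95x + 40.00y = 0.4194
Solving, x = 6.415 × 10^-3 mol, y = 6.644 × 10^-3 mol
mass of LiOH = 6.415 × 10^-3 × 23.95 = 0.1536 g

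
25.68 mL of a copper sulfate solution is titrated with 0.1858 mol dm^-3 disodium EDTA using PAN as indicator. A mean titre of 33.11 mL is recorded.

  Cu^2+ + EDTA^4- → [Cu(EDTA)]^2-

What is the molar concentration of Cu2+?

n(EDTA) = 0.03311 L × 0.1858 mol/L = 6.152 × 10^-3 mol
n(Cu2+) = 6.152 × 10^-3 mol (1:1 mole ratio)
[Cu2+] = 6.152 × 10^-3 mol / 0.02568 L = 0.2396 mol/L

0.2396 mol/L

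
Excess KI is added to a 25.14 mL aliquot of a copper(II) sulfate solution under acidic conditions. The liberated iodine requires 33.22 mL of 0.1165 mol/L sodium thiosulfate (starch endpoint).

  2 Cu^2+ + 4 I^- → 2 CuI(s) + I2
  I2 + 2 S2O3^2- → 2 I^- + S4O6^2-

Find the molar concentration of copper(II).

n(S2O3^2-) = 0.03322 × 0.1165 = 3.870 × 10^-3 mol
n(I2) = n(S2O3^2-)/2 = 1.935 × 10^-3 mol
From the 2:1 ratio, n(Cu2+) in the aliquot = 2/1 × 1.935 × 10^-3 = 3.870 × 10^-3 mol
[Cu2+] = 3.870 × 10^-3 / 0.02514 = 0.1539 mol/L

0.1539 mol/L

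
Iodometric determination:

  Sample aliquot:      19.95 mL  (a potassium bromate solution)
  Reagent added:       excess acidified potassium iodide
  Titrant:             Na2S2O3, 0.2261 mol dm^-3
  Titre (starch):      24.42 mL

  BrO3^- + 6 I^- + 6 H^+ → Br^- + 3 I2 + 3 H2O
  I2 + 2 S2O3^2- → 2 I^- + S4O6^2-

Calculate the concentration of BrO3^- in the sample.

n(S2O3^2-) = 0.02442 × 0.2261 = 5.521 × 10^-3 mol
n(I2) = n(S2O3^2-)/2 = 2.761 × 10^-3 mol
From the 1:3 ratio, n(BrO3^-) in the aliquot = 1/3 × 2.761 × 10^-3 = 9.202 × 10^-4 mol
[BrO3^-] = 9.202 × 10^-4 / 0.01995 = 0.04613 mol/L

0.04613 mol/L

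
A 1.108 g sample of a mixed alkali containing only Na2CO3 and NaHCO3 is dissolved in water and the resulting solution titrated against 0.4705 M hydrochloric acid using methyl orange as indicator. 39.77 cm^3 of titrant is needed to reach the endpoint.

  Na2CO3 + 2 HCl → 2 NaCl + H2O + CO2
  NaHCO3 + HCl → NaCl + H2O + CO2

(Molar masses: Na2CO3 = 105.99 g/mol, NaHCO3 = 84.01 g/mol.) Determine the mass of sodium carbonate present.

n(HCl) = 0.03977 × 0.4705 = 0.01871 mol
Let x = n(Na2CO3), y = n(NaHCO3).
Titrant: 2x + 1y = 0.01871;  mass: 105.99x + 84.01y = 1.108
Solving, x = 7.480 × 10^-3 mol, y = 3.752 × 10^-3 mol
mass of Na2CO3 = 7.480 × 10^-3 × 105.99 = 0.7928 g

0.7928 g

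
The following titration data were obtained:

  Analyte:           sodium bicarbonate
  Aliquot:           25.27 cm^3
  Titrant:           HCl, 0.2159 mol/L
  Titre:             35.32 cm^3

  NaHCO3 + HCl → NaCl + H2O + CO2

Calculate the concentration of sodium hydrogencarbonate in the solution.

n(HCl) = 0.03532 L × 0.2159 mol/L = 7.626 × 10^-3 mol
n(NaHCO3) = 7.626 × 10^-3 mol (1:1 mole ratio)
[NaHCO3] = 7.626 × 10^-3 mol / 0.02527 L = 0.3018 mol/L

0.3018 mol/L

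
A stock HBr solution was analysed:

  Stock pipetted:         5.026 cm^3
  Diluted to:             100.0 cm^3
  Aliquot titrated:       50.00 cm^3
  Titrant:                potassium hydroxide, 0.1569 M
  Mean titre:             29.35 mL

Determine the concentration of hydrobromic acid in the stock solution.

1.832 M

HBr + KOH → KBr + H2O
n(KOH) = 0.02935 × 0.1569 = 4.605 × 10^-3 mol
n(HBr) in the aliquot = 4.605 × 10^-3 mol (1:1 ratio)
[HBr]_dilute = 4.605 × 10^-3 / 0.05000 = 0.09210 mol/L
Dilution factor = 100.0 / 5.026 = 19.90
[HBr]_stock = 0.09210 × 19.90 = 1.832 mol/L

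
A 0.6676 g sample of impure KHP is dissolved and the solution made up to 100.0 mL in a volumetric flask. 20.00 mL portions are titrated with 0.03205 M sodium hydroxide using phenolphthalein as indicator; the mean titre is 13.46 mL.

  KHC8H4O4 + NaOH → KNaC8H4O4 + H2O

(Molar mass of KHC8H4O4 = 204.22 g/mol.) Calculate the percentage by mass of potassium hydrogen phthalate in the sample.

n(NaOH) per titration = 0.01346 × 0.03205 = 4.314 × 10^-4 mol
n(KHC8H4O4) in each aliquot = 4.314 × 10^-4 mol (1:1 ratio)
n(KHC8H4O4) in the whole flask = 4.314 × 10^-4 × 100.0/20.00 = 2.157 × 10^-3 mol
mass of KHC8H4O4 = 2.157 × 10^-3 × 204.22 = 0.4405 g
% KHC8H4O4 = 0.4405 / 0.6676 × 100 = 65.98 %

65.98 %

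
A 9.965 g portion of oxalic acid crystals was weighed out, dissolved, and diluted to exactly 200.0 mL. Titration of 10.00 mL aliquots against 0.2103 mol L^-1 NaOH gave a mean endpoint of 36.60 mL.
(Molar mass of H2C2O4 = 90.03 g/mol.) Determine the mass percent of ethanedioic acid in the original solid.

69.54 %

H2C2O4 + 2 NaOH → Na2C2O4 + 2 H2O
n(NaOH) per titration = 0.03660 × 0.2103 = 7.697 × 10^-3 mol
From the 1:2 ratio, n(H2C2O4) in each aliquot = 1/2 × 7.697 × 10^-3 = 3.848 × 10^-3 mol
n(H2C2O4) in the whole flask = 3.848 × 10^-3 × 200.0/10.00 = 0.07697 mol
mass of H2C2O4 = 0.07697 × 90.03 = 6.930 g
% H2C2O4 = 6.930 / 9.965 × 100 = 69.54 %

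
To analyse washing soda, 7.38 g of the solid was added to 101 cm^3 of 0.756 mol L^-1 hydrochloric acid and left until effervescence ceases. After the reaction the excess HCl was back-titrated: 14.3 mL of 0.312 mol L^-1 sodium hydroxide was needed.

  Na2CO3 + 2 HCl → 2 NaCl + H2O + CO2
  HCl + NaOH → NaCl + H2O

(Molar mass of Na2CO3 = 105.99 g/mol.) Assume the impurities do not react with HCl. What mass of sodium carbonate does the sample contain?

n(HCl) added = 0.101 × 0.756 = 0.0764 mol
n(NaOH) used in back-titration = 0.0143 × 0.312 = 4.46 × 10^-3 mol
n(HCl) left over = 4.46 × 10^-3 mol (1:1 ratio)
n(HCl) consumed by analyte = 0.0764 − 4.46 × 10^-3 = 0.0719 mol
From the 1:2 ratio, n(Na2CO3) = 1/2 × 0.0719 = 0.0359 mol
mass of Na2CO3 = 0.0359 × 105.99 = 3.81 g

3.81 g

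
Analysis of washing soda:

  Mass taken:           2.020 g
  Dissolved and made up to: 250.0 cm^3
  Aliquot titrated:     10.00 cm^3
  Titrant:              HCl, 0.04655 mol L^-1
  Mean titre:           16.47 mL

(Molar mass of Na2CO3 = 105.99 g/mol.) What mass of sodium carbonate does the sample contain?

Na2CO3 + 2 HCl → 2 NaCl + H2O + CO2
n(HCl) per titration = 0.01647 × 0.04655 = 7.667 × 10^-4 mol
From the 1:2 ratio, n(Na2CO3) in each aliquot = 1/2 × 7.667 × 10^-4 = 3.833 × 10^-4 mol
n(Na2CO3) in the whole flask = 3.833 × 10^-4 × 250.0/10.00 = 9.583 × 10^-3 mol
mass of Na2CO3 = 9.583 × 10^-3 × 105.99 = 1.016 g

1.016 g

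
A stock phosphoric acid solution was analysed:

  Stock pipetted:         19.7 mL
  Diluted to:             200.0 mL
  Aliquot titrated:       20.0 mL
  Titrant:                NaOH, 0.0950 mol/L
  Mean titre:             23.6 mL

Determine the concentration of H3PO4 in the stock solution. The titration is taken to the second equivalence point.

0.569 mol/L

H3PO4 + 2 NaOH → Na2HPO4 + 2 H2O
n(NaOH) = 0.0236 × 0.0950 = 2.24 × 10^-3 mol
From the 1:2 ratio, n(H3PO4) in the aliquot = 1/2 × 2.24 × 10^-3 = 1.12 × 10^-3 mol
[H3PO4]_dilute = 1.12 × 10^-3 / 0.0200 = 0.0561 mol/L
Dilution factor = 200.0 / 19.7 = 10.15
[H3PO4]_stock = 0.0561 × 10.15 = 0.569 mol/L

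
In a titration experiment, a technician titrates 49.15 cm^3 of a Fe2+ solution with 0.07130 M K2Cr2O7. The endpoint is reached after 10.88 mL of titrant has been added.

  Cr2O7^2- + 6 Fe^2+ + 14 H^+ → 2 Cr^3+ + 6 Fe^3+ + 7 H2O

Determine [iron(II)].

n(K2Cr2O7) = 0.01088 L × 0.07130 mol/L = 7.757 × 10^-4 mol
From the 6:1 mole ratio, n(Fe2+) = 6/1 × 7.757 × 10^-4 = 4.654 × 10^-3 mol
[Fe2+] = 4.654 × 10^-3 mol / 0.04915 L = 0.09470 mol/L

0.09470 M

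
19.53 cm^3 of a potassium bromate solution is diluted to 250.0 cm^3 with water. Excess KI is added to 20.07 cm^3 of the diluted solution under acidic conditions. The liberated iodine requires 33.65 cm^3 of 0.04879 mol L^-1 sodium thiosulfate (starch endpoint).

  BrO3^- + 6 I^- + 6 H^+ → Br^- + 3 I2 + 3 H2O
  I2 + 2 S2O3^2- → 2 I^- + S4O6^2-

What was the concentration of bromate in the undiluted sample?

0.1745 mol/L

n(S2O3^2-) = 0.03365 × 0.04879 = 1.642 × 10^-3 mol
n(I2) = n(S2O3^2-)/2 = 8.209 × 10^-4 mol
From the 1:3 ratio, n(BrO3^-) in the aliquot = 1/3 × 8.209 × 10^-4 = 2.736 × 10^-4 mol
[BrO3^-]_dilute = 2.736 × 10^-4 / 0.02007 = 0.01363 mol/L
[BrO3^-]_original = 0.01363 × 250.0/19.53 = 0.1745 mol/L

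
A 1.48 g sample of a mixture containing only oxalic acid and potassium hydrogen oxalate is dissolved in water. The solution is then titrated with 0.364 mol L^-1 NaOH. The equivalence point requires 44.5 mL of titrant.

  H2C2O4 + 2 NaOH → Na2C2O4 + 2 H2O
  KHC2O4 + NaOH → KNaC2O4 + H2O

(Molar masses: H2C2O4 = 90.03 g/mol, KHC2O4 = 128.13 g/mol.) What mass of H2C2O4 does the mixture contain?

n(NaOH) = 0.0445 × 0.364 = 0.0162 mol
Let x = n(H2C2O4), y = n(KHC2O4).
Titrant: 2x + 1y = 0.0162;  mass: 90.03x + 128.13y = 1.48
Solving, x = 3.58 × 10^-3 mol, y = 9.03 × 10^-3 mol
mass of H2C2O4 = 3.58 × 10^-3 × 90.03 = 0.322 g

0.322 g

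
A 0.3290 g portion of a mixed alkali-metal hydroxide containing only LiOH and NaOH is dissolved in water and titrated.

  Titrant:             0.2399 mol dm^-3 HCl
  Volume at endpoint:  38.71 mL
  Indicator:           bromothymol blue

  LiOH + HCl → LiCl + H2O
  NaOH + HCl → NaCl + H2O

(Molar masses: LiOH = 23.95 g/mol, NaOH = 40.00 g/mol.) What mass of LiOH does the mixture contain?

n(HCl) = 0.03871 × 0.2399 = 9.287 × 10^-3 mol
Let x = n(LiOH), y = n(NaOH).
Titrant: 1x + 1y = 9.287 × 10^-3;  mass: 23.95x + 40.00y = 0.3290
Solving, x = 2.646 × 10^-3 mol, y = 6.641 × 10^-3 mol
mass of LiOH = 2.646 × 10^-3 × 23.95 = 0.06336 g

0.06336 g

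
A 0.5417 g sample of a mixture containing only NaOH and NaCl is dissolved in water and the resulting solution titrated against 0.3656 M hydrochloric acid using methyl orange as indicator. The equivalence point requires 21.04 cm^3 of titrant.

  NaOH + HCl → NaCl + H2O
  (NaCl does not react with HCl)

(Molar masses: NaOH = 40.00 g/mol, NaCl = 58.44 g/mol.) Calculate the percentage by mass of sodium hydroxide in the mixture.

56.80 %

n(HCl) = 0.02104 × 0.3656 = 7.692 × 10^-3 mol
Let x = n(NaOH), y = n(NaCl).
Titrant: 1x = 7.692 × 10^-3;  mass: 40.00x + 58.44y = 0.5417
Solving, x = 7.692 × 10^-3 mol, y = 4.004 × 10^-3 mol
mass of NaOH = 7.692 × 10^-3 × 40.00 = 0.3077 g
% NaOH = 0.3077 / 0.5417 × 100 = 56.80 %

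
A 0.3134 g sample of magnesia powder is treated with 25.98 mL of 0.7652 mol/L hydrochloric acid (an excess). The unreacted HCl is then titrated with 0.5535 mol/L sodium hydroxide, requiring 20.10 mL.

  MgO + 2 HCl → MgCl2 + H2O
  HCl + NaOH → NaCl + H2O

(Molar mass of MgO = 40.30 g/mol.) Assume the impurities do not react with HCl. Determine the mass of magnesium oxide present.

0.1764 g

n(HCl) added = 0.02598 × 0.7652 = 0.01988 mol
n(NaOH) used in back-titration = 0.02010 × 0.5535 = 0.01113 mol
n(HCl) left over = 0.01113 mol (1:1 ratio)
n(HCl) consumed by analyte = 0.01988 − 0.01113 = 8.755 × 10^-3 mol
From the 1:2 ratio, n(MgO) = 1/2 × 8.755 × 10^-3 = 4.377 × 10^-3 mol
mass of MgO = 4.377 × 10^-3 × 40.30 = 0.1764 g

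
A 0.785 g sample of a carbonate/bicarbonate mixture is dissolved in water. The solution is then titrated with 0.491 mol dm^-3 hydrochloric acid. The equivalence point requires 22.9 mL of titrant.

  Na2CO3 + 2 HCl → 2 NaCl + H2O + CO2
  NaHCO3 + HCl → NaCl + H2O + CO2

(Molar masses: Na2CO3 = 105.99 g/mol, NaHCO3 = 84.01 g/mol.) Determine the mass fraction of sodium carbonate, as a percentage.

n(HCl) = 0.0229 × 0.491 = 0.0112 mol
Let x = n(Na2CO3), y = n(NaHCO3).
Titrant: 2x + 1y = 0.0112;  mass: 105.99x + 84.01y = 0.785
Solving, x = 2.57 × 10^-3 mol, y = 6.10 × 10^-3 mol
mass of Na2CO3 = 2.57 × 10^-3 × 105.99 = 0.273 g
% Na2CO3 = 0.273 / 0.785 × 100 = 34.7 %

34.7 %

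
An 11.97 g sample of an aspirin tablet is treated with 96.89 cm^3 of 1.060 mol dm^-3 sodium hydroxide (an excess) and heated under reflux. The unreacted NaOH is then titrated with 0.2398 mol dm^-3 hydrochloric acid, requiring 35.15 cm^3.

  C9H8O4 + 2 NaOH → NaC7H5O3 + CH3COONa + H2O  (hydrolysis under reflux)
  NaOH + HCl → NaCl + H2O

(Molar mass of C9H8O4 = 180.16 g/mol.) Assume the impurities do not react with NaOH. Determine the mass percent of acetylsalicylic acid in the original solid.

n(NaOH) added = 0.09689 × 1.060 = 0.1027 mol
n(HCl) used in back-titration = 0.03515 × 0.2398 = 8.429 × 10^-3 mol
n(NaOH) left over = 8.429 × 10^-3 mol (1:1 ratio)
n(NaOH) consumed by analyte = 0.1027 − 8.429 × 10^-3 = 0.09427 mol
From the 1:2 ratio, n(C9H8O4) = 1/2 × 0.09427 = 0.04714 mol
mass of C9H8O4 = 0.04714 × 180.16 = 8.492 g
% C9H8O4 = 8.492 / 11.97 × 100 = 70.95 %

70.95 %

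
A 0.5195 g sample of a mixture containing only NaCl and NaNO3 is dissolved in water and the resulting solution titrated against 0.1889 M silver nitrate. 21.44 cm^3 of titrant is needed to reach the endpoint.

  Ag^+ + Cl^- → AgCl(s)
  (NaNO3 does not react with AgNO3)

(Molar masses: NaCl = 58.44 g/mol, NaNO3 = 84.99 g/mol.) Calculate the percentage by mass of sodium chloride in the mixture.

45.56 %

n(AgNO3) = 0.02144 × 0.1889 = 4.050 × 10^-3 mol
Let x = n(NaCl), y = n(NaNO3).
Titrant: 1x = 4.050 × 10^-3;  mass: 58.44x + 84.99y = 0.5195
Solving, x = 4.050 × 10^-3 mol, y = 3.328 × 10^-3 mol
mass of NaCl = 4.050 × 10^-3 × 58.44 = 0.2367 g
% NaCl = 0.2367 / 0.5195 × 100 = 45.56 %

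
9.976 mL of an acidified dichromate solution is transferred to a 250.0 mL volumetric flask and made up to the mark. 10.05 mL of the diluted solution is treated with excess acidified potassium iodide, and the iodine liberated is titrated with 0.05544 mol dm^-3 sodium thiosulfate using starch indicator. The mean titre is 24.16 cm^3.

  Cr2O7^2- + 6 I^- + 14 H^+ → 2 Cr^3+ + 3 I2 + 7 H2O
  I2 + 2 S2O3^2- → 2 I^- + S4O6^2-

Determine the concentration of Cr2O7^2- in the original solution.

0.5567 mol/L

n(S2O3^2-) = 0.02416 × 0.05544 = 1.339 × 10^-3 mol
n(I2) = n(S2O3^2-)/2 = 6.697 × 10^-4 mol
From the 1:3 ratio, n(Cr2O7^2-) in the aliquot = 1/3 × 6.697 × 10^-4 = 2.232 × 10^-4 mol
[Cr2O7^2-]_dilute = 2.232 × 10^-4 / 0.01005 = 0.02221 mol/L
[Cr2O7^2-]_original = 0.02221 × 250.0/9.976 = 0.5567 mol/L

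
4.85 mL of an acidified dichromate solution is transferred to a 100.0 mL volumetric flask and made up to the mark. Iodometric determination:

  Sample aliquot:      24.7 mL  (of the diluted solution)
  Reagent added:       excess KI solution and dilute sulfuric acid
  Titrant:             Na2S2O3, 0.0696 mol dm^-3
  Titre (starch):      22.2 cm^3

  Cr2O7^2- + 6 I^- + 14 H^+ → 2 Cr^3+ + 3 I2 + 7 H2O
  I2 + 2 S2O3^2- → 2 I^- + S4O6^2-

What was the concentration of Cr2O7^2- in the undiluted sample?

n(S2O3^2-) = 0.0222 × 0.0696 = 1.55 × 10^-3 mol
n(I2) = n(S2O3^2-)/2 = 7.73 × 10^-4 mol
From the 1:3 ratio, n(Cr2O7^2-) in the aliquot = 1/3 × 7.73 × 10^-4 = 2.58 × 10^-4 mol
[Cr2O7^2-]_dilute = 2.58 × 10^-4 / 0.0247 = 0.0104 mol/L
[Cr2O7^2-]_original = 0.0104 × 100.0/4.85 = 0.215 mol/L

0.215 mol/L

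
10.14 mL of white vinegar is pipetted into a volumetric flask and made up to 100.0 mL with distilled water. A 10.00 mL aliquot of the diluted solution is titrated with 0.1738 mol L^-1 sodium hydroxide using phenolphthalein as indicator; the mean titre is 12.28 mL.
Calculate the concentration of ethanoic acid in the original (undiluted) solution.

2.105 mol/L

CH3COOH + NaOH → CH3COONa + H2O
n(NaOH) = 0.01228 × 0.1738 = 2.134 × 10^-3 mol
n(CH3COOH) in the aliquot = 2.134 × 10^-3 mol (1:1 ratio)
[CH3COOH]_dilute = 2.134 × 10^-3 / 0.01000 = 0.2134 mol/L
Dilution factor = 100.0 / 10.14 = 9.862
[CH3COOH]_stock = 0.2134 × 9.862 = 2.105 mol/L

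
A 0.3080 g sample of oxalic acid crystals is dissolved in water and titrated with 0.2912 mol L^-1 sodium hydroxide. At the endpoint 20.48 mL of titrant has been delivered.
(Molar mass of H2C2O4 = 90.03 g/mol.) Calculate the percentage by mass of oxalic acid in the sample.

87.16 %

H2C2O4 + 2 NaOH → Na2C2O4 + 2 H2O
n(NaOH) = 0.02048 L × 0.2912 mol/L = 5.964 × 10^-3 mol
From the 1:2 ratio, n(H2C2O4) = 1/2 × 5.964 × 10^-3 = 2.982 × 10^-3 mol
mass of H2C2O4 = 2.982 × 10^-3 × 90.03 g/mol = 0.2685 g
% H2C2O4 = 0.2685 / 0.3080 × 100 = 87.16 %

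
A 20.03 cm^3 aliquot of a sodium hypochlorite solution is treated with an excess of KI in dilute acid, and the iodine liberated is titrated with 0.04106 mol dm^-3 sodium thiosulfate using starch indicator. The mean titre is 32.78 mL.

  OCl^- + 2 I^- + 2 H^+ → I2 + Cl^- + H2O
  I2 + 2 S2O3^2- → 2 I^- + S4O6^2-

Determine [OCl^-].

n(S2O3^2-) = 0.03278 × 0.04106 = 1.346 × 10^-3 mol
n(I2) = n(S2O3^2-)/2 = 6.730 × 10^-4 mol
n(OCl^-) in the aliquot = 6.730 × 10^-4 mol (1:1 ratio)
[OCl^-] = 6.730 × 10^-4 / 0.02003 = 0.03360 mol/L

0.03360 mol/L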